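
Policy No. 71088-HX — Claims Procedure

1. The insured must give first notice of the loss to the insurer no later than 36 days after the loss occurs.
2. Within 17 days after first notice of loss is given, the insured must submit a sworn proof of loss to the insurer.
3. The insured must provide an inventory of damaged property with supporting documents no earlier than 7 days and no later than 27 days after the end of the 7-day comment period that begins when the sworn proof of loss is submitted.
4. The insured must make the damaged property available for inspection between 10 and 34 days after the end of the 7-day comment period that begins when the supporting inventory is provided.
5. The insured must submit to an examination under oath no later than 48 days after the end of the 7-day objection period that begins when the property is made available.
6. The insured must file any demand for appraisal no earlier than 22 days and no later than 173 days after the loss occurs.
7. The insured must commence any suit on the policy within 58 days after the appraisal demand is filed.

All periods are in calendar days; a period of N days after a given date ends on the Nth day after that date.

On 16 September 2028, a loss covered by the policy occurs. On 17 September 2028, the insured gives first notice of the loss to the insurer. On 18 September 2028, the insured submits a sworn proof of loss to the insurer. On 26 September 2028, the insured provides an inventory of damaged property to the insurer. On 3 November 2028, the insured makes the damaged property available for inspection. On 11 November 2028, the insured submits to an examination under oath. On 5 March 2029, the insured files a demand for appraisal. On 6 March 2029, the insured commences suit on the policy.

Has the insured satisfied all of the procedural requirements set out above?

No

(1) due by 16 September 2028 + 36 days = 22 October 2028; 17 September 2028 is within that limit.
(2) due by 17 September 2028 + 17 days = 4 October 2028; done 18 September 2028 — timely.
(3) the permitted window runs from 25 September 2028 + 7 = 2 October 2028 to 25 September 2028 + 27 = 22 October 2028; 26 September 2028 is 6 days too early.
No need to go further; step 3 was not satisfied.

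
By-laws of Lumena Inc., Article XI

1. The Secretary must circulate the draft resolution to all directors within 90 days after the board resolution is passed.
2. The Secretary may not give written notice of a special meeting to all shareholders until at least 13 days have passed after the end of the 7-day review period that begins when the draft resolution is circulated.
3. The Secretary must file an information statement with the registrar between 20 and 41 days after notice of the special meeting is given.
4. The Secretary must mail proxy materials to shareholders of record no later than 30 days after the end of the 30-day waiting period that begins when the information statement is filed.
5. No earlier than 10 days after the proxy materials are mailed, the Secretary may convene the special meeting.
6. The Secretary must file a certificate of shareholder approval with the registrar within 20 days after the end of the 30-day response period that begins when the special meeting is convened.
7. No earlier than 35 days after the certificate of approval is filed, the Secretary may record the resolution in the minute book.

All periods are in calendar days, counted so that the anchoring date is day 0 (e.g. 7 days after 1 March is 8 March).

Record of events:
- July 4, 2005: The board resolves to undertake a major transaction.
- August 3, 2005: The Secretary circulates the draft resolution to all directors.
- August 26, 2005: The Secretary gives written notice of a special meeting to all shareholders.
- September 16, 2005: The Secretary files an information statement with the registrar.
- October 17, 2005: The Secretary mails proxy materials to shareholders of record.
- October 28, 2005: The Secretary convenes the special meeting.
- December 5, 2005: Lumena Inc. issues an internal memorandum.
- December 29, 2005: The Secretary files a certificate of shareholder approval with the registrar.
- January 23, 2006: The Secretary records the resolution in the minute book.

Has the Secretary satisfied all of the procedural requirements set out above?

No

(1) due by July 4, 2005 + 90 days = October 2, 2005; August 3, 2005 is within that limit.
(2) permitted from August 10, 2005 + 13 days = August 23, 2005 onward; done August 26, 2005 — permitted.
(3) the permitted window runs from August 26, 2005 + 20 = September 15, 2005 to August 26, 2005 + 41 = October 6, 2005; done September 16, 2005, which is between those dates.
(4) due by October 16, 2005 + 30 days = November 15, 2005; completed October 17, 2005, before the deadline.
(5) permitted from October 17, 2005 + 10 days = October 27, 2005 onward; done October 28, 2005, after the minimum wait.
(6) due by November 27, 2005 + 20 days = December 17, 2005; not done until December 29, 2005, 12 days after the deadline.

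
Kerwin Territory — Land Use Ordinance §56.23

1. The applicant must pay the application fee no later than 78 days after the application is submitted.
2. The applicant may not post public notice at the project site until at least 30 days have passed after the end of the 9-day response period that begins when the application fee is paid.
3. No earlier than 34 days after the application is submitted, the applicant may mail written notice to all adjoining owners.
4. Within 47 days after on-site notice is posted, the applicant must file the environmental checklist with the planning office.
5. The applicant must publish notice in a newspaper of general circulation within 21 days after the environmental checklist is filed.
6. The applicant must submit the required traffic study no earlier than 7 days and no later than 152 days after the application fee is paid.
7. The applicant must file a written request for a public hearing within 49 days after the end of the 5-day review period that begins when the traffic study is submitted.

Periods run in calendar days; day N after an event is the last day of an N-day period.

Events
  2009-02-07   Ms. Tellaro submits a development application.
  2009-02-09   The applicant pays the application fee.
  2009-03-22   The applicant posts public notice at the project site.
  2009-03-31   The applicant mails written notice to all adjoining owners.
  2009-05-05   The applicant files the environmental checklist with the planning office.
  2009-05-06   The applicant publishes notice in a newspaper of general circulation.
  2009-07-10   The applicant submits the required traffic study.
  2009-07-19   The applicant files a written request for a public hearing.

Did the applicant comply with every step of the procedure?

(1) due by 2009-02-07 + 78 days = 2009-04-26; 2009-02-09 is within that limit.
(2) permitted from 2009-02-18 + 30 days = 2009-03-20 onward; 2009-03-22 is on or after that date.
(3) permitted from 2009-02-07 + 34 days = 2009-03-13 onward; done 2009-03-31 — permitted.
(4) due by 2009-03-22 + 47 days = 2009-05-08; 2009-05-05 is within that limit.
(5) due by 2009-05-05 + 21 days = 2009-05-26; completed 2009-05-06, before the deadline.
(6) the permitted window runs from 2009-02-09 + 7 = 2009-02-16 to 2009-02-09 + 152 = 2009-07-11; done 2009-07-10 — within the window.
(7) due by 2009-07-15 + 49 days = 2009-09-02; 2009-07-19 is within that limit.

Yes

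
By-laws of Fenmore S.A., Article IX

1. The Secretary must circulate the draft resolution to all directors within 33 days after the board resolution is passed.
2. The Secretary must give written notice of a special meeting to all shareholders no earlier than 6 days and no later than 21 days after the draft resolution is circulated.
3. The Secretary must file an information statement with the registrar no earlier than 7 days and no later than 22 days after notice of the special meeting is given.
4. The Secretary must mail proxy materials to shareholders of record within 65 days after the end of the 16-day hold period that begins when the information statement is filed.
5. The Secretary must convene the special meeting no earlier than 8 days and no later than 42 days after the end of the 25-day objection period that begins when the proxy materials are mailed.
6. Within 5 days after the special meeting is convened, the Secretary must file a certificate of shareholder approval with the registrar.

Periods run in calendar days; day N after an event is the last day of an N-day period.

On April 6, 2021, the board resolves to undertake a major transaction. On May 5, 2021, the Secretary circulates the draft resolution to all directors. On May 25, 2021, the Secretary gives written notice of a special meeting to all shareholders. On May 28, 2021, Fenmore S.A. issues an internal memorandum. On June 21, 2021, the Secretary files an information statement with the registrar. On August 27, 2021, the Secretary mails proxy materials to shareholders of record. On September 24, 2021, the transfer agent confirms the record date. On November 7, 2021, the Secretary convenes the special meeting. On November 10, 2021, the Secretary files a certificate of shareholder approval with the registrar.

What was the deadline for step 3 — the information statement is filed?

June 16, 2021

Step 3 runs from May 25, 2021, when notice of the special meeting is given. The window is 7–22 days after May 25, 2021; it closes on June 16, 2021.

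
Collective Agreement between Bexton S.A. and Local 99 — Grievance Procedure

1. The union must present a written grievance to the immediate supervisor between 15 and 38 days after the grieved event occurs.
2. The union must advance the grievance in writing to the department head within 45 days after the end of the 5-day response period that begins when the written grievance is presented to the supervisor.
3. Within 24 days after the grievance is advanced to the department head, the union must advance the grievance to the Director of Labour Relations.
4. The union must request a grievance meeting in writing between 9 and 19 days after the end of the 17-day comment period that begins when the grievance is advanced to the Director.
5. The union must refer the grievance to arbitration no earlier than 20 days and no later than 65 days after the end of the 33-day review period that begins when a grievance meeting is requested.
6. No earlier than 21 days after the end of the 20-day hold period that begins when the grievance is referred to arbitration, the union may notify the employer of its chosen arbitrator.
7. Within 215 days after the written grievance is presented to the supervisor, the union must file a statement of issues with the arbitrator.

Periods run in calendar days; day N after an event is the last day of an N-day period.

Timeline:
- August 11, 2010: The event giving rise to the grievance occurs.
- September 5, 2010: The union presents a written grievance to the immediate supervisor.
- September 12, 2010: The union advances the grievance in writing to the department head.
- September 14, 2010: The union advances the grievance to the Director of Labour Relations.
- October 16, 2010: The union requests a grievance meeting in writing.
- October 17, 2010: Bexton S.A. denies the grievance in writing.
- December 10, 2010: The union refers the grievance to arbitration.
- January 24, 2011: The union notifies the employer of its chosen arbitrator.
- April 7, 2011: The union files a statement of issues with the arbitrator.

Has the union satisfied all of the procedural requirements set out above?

Step 1 — 15 and 38 days from August 11, 2010 (when the grieved event occurs) are August 26, 2010 and September 18, 2010 respectively; done September 5, 2010 — within the window.
Step 2 — counting 45 days from September 10, 2010 (end of the 5-day response period, which began when the written grievance is presented to the supervisor on September 5, 2010) gives a deadline of October 25, 2010; done September 12, 2010 — timely.
Step 3 — counting 24 days from September 12, 2010 (when the grievance is advanced to the department head) gives a deadline of October 6, 2010; done September 14, 2010 — timely.
Step 4 — 9 and 19 days from October 1, 2010 (end of the 17-day comment period, which began when the grievance is advanced to the Director on September 14, 2010) are October 10, 2010 and October 20, 2010 respectively; done October 16, 2010, which is between those dates.
Step 5 — 20 and 65 days from November 18, 2010 (end of the 33-day review period, which began when a grievance meeting is requested on October 16, 2010) are December 8, 2010 and January 22, 2011 respectively; December 10, 2010 falls inside that range.
Step 6 — must wait 21 days from December 30, 2010 (end of the 20-day hold period, which began when the grievance is referred to arbitration on December 10, 2010), so not before January 20, 2011; done January 24, 2011 — permitted.
Step 7 — counting 215 days from September 5, 2010 (when the written grievance is presented to the supervisor) gives a deadline of April 8, 2011; completed April 7, 2011, before the deadline.

Yes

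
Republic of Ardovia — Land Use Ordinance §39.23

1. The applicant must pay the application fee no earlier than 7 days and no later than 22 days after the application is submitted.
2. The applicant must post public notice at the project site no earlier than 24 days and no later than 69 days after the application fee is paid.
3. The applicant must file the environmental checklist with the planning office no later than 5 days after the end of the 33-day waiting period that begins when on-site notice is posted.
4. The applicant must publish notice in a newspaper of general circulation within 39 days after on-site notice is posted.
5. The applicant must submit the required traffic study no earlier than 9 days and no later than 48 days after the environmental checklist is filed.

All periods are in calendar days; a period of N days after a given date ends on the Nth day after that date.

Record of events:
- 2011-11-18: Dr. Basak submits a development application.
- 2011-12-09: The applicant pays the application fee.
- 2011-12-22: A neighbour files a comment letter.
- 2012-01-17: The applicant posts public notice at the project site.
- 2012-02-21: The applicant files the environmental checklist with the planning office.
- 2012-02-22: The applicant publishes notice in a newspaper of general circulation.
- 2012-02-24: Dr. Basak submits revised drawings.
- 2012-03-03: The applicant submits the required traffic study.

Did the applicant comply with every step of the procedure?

Yes

Step 1 — 7 and 22 days from 2011-11-18 (when the application is submitted) are 2011-11-25 and 2011-12-10 respectively; 2011-12-09 falls inside that range.
Step 2 — 24 and 69 days from 2011-12-09 (when the application fee is paid) are 2012-01-02 and 2012-02-16 respectively; 2012-01-17 falls inside that range.
Step 3 — counting 5 days from 2012-02-19 (end of the 33-day waiting period, which began when on-site notice is posted on 2012-01-17) gives a deadline of 2012-02-24; completed 2012-02-21, before the deadline.
Step 4 — counting 39 days from 2012-01-17 (when on-site notice is posted) gives a deadline of 2012-02-25; 2012-02-22 is within that limit.
Step 5 — 9 and 48 days from 2012-02-21 (when the environmental checklist is filed) are 2012-03-01 and 2012-04-09 respectively; 2012-03-03 falls inside that range.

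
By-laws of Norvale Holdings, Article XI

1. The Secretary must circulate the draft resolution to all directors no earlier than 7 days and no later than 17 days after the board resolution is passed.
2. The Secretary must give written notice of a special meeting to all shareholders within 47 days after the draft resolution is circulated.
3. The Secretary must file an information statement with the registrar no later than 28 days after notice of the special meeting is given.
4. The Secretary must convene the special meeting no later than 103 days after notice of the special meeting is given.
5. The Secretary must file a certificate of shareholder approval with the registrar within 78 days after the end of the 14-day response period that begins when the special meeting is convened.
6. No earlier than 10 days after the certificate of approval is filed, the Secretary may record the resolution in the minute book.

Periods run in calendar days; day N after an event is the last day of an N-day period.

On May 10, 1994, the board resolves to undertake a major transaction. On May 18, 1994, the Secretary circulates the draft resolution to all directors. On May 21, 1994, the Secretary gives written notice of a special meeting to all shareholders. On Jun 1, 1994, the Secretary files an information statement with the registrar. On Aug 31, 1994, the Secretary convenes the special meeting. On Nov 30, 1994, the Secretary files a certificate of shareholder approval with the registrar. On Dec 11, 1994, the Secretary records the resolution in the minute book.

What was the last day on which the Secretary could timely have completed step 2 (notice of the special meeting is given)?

Step 2 runs from May 18, 1994, when the draft resolution is circulated. 47 days after May 18, 1994 is Jul 4, 1994.

Jul 4, 1994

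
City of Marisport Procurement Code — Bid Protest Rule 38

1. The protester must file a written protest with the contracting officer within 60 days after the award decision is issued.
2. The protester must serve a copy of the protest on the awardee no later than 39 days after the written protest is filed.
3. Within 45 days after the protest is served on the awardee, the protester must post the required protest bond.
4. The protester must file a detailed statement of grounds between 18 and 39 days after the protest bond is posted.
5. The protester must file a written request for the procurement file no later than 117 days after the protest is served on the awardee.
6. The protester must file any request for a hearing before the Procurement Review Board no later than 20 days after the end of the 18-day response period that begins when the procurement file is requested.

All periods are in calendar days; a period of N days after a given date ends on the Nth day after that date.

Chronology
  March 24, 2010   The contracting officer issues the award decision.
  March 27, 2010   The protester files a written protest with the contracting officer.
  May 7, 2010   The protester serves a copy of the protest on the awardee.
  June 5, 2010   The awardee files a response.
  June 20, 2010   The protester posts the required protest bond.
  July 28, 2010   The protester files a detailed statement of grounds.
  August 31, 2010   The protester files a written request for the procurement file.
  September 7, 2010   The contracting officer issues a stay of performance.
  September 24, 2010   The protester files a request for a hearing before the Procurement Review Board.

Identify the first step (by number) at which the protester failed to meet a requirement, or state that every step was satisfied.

Step 2

(1) due by March 24, 2010 + 60 days = May 23, 2010; completed March 27, 2010, before the deadline.
(2) due by March 27, 2010 + 39 days = May 5, 2010; May 7, 2010 misses that deadline by 2 days.
Later steps need not be reached.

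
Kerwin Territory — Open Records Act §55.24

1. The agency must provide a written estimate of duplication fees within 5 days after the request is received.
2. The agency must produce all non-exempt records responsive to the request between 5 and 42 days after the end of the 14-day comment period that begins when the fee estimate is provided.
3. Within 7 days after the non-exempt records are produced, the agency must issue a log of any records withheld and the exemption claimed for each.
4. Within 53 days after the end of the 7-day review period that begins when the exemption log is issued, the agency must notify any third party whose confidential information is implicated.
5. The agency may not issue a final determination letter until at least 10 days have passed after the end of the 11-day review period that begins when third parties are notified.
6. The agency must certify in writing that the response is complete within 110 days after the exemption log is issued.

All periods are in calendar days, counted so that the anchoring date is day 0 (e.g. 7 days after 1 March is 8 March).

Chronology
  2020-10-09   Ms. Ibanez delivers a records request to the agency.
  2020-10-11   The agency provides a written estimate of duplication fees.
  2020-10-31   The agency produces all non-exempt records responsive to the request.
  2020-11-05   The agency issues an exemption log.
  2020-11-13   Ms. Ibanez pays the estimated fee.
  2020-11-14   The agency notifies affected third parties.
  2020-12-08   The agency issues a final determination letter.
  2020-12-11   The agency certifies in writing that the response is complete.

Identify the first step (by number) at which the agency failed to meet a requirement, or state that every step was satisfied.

Step 1: 5 days after 2020-10-09 (when the request is received) is 2020-10-14; done 2020-10-11 — timely.
Step 2: the window is 5–42 days after 2020-10-25 (end of the 14-day comment period, which began when the fee estimate is provided on 2020-10-11), so 2020-10-30 through 2020-12-06; 2020-10-31 falls inside that range.
Step 3: 7 days after 2020-10-31 (when the non-exempt records are produced) is 2020-11-07; completed 2020-11-05, before the deadline.
Step 4: 53 days after 2020-11-12 (end of the 7-day review period, which began when the exemption log is issued on 2020-11-05) is 2021-01-04; 2020-11-14 is within that limit.
Step 5: the earliest permitted date is 10 days after 2020-11-25 (end of the 11-day review period, which began when third parties are notified on 2020-11-14), i.e. 2020-12-05; done 2020-12-08, after the minimum wait.
Step 6: 110 days after 2020-11-05 (when the exemption log is issued) is 2021-02-23; done 2020-12-11 — timely.

None — every step was satisfied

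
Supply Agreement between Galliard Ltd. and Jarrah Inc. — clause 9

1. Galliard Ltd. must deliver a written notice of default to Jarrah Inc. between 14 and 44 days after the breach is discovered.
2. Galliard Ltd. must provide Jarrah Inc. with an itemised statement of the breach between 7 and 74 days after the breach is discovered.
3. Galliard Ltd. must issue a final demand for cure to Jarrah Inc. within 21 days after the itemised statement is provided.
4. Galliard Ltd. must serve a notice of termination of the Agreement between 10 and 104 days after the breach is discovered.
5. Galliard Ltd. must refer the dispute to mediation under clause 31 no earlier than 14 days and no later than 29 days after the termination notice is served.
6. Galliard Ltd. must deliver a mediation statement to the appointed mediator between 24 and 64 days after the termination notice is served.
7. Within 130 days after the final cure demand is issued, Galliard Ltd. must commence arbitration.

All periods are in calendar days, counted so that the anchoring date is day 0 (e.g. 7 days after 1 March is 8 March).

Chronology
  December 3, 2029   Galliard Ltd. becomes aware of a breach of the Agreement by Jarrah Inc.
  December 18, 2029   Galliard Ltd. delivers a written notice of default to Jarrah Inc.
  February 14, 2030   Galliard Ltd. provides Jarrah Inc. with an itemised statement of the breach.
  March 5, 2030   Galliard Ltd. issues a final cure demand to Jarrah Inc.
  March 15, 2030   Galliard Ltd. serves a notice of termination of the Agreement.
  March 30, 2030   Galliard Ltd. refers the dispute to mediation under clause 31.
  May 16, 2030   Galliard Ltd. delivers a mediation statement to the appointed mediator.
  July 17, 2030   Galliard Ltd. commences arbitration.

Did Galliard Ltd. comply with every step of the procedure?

No

(1) the permitted window runs from December 3, 2029 + 14 = December 17, 2029 to December 3, 2029 + 44 = January 16, 2030; December 18, 2029 falls inside that range.
(2) the permitted window runs from December 3, 2029 + 7 = December 10, 2029 to December 3, 2029 + 74 = February 15, 2030; February 14, 2030 falls inside that range.
(3) due by February 14, 2030 + 21 days = March 7, 2030; March 5, 2030 is within that limit.
(4) the permitted window runs from December 3, 2029 + 10 = December 13, 2029 to December 3, 2029 + 104 = March 17, 2030; done March 15, 2030 — within the window.
(5) the permitted window runs from March 15, 2030 + 14 = March 29, 2030 to March 15, 2030 + 29 = April 13, 2030; done March 30, 2030 — within the window.
(6) the permitted window runs from March 15, 2030 + 24 = April 8, 2030 to March 15, 2030 + 64 = May 18, 2030; done May 16, 2030, which is between those dates.
(7) due by March 5, 2030 + 130 days = July 13, 2030; not done until July 17, 2030, 4 days after the deadline.
The procedure was therefore not followed at step 7.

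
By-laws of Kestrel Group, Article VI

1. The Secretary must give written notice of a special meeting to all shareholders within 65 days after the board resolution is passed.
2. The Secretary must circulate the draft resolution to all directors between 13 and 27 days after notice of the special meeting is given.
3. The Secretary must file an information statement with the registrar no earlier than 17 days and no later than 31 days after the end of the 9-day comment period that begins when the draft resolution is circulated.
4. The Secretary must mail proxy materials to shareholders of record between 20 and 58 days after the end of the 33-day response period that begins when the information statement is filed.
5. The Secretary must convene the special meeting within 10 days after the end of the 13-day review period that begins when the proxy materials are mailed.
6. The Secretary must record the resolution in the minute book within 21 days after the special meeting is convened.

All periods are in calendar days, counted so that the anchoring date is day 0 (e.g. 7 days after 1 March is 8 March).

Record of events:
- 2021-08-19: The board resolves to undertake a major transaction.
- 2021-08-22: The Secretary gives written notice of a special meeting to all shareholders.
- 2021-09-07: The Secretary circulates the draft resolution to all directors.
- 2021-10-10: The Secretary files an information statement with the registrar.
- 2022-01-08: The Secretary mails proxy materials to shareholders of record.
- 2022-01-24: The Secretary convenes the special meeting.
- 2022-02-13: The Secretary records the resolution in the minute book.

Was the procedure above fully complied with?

Step 1: 65 days after 2021-08-19 (when the board resolution is passed) is 2021-10-23; completed 2021-08-22, before the deadline.
Step 2: the window is 13–27 days after 2021-08-22 (when notice of the special meeting is given), so 2021-09-04 through 2021-09-18; done 2021-09-07, which is between those dates.
Step 3: the window is 17–31 days after 2021-09-16 (end of the 9-day comment period, which began when the draft resolution is circulated on 2021-09-07), so 2021-10-03 through 2021-10-17; 2021-10-10 falls inside that range.
Step 4: the window is 20–58 days after 2021-11-12 (end of the 33-day response period, which began when the information statement is filed on 2021-10-10), so 2021-12-02 through 2022-01-09; done 2022-01-08, which is between those dates.
Step 5: 10 days after 2022-01-21 (end of the 13-day review period, which began when the proxy materials are mailed on 2022-01-08) is 2022-01-31; done 2022-01-24 — timely.
Step 6: 21 days after 2022-01-24 (when the special meeting is convened) is 2022-02-14; done 2022-02-13 — timely.

Yes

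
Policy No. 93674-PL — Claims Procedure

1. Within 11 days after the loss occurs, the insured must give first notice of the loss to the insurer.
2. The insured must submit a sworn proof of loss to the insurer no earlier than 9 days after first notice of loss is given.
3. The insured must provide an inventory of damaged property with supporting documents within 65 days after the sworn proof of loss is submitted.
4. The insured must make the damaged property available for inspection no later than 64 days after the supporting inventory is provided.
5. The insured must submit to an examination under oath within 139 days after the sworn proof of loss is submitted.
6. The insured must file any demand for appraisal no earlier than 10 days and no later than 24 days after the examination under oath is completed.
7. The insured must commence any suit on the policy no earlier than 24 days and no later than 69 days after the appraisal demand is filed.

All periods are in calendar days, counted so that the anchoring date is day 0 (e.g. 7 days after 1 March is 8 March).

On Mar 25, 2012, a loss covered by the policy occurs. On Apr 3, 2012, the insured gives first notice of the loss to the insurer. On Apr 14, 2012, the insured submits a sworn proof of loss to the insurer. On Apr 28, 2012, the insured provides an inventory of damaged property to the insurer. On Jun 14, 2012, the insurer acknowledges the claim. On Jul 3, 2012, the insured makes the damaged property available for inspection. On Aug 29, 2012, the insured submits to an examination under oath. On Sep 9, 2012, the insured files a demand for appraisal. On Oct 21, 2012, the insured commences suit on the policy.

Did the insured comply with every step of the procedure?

Step 1 — counting 11 days from Mar 25, 2012 (when the loss occurs) gives a deadline of Apr 5, 2012; Apr 3, 2012 is within that limit.
Step 2 — must wait 9 days from Apr 3, 2012 (when first notice of loss is given), so not before Apr 12, 2012; Apr 14, 2012 is on or after that date.
Step 3 — counting 65 days from Apr 14, 2012 (when the sworn proof of loss is submitted) gives a deadline of Jun 18, 2012; completed Apr 28, 2012, before the deadline.
Step 4 — counting 64 days from Apr 28, 2012 (when the supporting inventory is provided) gives a deadline of Jul 1, 2012; done Jul 3, 2012 — 2 days late.
The procedure was therefore not followed at step 4.

No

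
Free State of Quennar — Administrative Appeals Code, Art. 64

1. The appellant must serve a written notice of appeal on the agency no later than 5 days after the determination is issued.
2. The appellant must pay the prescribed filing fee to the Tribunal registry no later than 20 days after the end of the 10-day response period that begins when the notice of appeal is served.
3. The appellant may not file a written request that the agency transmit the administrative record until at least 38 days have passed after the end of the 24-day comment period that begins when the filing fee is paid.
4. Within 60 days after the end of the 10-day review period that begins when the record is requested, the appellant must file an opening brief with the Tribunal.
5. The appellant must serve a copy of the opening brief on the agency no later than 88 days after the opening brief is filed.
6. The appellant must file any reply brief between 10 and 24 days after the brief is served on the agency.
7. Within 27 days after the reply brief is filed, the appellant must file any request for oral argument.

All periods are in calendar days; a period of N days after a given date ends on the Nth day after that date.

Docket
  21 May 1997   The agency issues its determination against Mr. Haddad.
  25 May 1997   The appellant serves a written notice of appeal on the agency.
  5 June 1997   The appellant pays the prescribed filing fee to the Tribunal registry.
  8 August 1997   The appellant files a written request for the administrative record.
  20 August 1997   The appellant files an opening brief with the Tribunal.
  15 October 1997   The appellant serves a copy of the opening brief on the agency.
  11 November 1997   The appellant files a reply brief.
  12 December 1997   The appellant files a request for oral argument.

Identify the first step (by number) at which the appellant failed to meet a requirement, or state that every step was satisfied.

Step 1: 5 days after 21 May 1997 (when the determination is issued) is 26 May 1997; done 25 May 1997 — timely.
Step 2: 20 days after 4 June 1997 (end of the 10-day response period, which began when the notice of appeal is served on 25 May 1997) is 24 June 1997; done 5 June 1997 — timely.
Step 3: the earliest permitted date is 38 days after 29 June 1997 (end of the 24-day comment period, which began when the filing fee is paid on 5 June 1997), i.e. 6 August 1997; 8 August 1997 is on or after that date.
Step 4: 60 days after 18 August 1997 (end of the 10-day review period, which began when the record is requested on 8 August 1997) is 17 October 1997; 20 August 1997 is within that limit.
Step 5: 88 days after 20 August 1997 (when the opening brief is filed) is 16 November 1997; 15 October 1997 is within that limit.
Step 6: the window is 10–24 days after 15 October 1997 (when the brief is served on the agency), so 25 October 1997 through 8 November 1997; 11 November 1997 is 3 days past the end of the window.

Step 6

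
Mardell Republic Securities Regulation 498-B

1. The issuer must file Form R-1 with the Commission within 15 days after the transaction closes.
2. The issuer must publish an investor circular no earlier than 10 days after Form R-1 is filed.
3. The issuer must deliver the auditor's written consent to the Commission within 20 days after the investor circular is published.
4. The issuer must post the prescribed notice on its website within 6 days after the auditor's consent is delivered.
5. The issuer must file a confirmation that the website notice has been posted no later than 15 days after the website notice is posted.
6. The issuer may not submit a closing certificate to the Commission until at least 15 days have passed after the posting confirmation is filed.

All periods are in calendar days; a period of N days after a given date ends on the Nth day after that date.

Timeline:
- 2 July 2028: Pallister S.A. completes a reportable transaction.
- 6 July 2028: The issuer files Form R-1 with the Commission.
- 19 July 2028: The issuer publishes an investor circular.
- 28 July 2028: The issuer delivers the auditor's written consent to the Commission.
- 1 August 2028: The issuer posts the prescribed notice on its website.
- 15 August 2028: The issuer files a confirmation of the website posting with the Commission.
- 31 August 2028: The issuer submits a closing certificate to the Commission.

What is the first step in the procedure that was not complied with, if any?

None — every step was satisfied

Step 1: 15 days after 2 July 2028 (when the transaction closes) is 17 July 2028; 6 July 2028 is within that limit.
Step 2: the earliest permitted date is 10 days after 6 July 2028 (when Form R-1 is filed), i.e. 16 July 2028; done 19 July 2028 — permitted.
Step 3: 20 days after 19 July 2028 (when the investor circular is published) is 8 August 2028; done 28 July 2028 — timely.
Step 4: 6 days after 28 July 2028 (when the auditor's consent is delivered) is 3 August 2028; done 1 August 2028 — timely.
Step 5: 15 days after 1 August 2028 (when the website notice is posted) is 16 August 2028; completed 15 August 2028, before the deadline.
Step 6: the earliest permitted date is 15 days after 15 August 2028 (when the posting confirmation is filed), i.e. 30 August 2028; done 31 August 2028 — permitted.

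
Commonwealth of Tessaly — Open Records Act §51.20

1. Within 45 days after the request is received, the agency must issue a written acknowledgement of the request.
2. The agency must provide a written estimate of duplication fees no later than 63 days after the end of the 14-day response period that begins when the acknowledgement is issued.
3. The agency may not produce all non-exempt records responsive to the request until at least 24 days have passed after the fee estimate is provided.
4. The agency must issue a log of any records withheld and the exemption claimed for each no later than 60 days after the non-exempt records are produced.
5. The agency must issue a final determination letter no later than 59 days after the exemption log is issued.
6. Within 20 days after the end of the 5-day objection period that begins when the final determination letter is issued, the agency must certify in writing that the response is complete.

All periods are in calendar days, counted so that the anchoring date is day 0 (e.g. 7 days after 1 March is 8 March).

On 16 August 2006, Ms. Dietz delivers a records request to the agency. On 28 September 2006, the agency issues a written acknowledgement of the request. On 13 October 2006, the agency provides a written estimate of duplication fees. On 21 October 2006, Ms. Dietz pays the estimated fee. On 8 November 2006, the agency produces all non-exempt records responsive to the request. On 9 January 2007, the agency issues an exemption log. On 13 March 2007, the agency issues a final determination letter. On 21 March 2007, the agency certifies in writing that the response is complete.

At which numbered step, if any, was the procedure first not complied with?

Step 1: 45 days after 16 August 2006 (when the request is received) is 30 September 2006; done 28 September 2006 — timely.
Step 2: 63 days after 12 October 2006 (end of the 14-day response period, which began when the acknowledgement is issued on 28 September 2006) is 14 December 2006; 13 October 2006 is within that limit.
Step 3: the earliest permitted date is 24 days after 13 October 2006 (when the fee estimate is provided), i.e. 6 November 2006; done 8 November 2006, after the minimum wait.
Step 4: 60 days after 8 November 2006 (when the non-exempt records are produced) is 7 January 2007; done 9 January 2007 — 2 days late.

Step 4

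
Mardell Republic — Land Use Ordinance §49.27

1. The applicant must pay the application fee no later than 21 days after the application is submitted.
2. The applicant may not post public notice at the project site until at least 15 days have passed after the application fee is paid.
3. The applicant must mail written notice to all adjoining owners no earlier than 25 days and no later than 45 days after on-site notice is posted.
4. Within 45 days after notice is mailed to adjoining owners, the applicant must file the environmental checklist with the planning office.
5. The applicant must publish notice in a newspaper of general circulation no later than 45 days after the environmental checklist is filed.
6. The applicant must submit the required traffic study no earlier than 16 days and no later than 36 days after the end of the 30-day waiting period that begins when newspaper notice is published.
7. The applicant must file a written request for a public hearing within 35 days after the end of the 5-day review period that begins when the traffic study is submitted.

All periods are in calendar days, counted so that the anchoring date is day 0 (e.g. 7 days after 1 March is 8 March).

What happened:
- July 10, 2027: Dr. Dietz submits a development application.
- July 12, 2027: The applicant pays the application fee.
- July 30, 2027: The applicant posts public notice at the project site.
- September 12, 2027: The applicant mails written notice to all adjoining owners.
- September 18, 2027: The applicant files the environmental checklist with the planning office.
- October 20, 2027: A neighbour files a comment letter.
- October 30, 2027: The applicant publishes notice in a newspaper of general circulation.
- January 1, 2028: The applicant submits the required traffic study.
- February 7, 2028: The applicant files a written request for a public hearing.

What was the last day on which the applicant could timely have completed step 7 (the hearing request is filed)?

The traffic study is submitted on January 1, 2028; the 5-day review period therefore ends January 6, 2028, and step 7 runs from that date. 35 days after January 6, 2028 is February 10, 2028.

February 10, 2028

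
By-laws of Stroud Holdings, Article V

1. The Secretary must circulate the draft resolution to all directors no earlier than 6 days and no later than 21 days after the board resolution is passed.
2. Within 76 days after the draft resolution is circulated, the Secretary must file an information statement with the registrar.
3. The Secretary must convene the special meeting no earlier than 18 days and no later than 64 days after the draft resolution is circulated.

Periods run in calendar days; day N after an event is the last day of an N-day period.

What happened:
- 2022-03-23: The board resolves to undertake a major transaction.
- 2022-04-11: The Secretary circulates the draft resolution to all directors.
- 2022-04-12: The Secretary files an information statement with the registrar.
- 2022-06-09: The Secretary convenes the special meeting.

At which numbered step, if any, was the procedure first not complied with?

Step 1: the window is 6–21 days after 2022-03-23 (when the board resolution is passed), so 2022-03-29 through 2022-04-13; done 2022-04-11 — within the window.
Step 2: 76 days after 2022-04-11 (when the draft resolution is circulated) is 2022-06-26; completed 2022-04-12, before the deadline.
Step 3: the window is 18–64 days after 2022-04-11 (when the draft resolution is circulated), so 2022-04-29 through 2022-06-14; 2022-06-09 falls inside that range.

None — every step was satisfied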